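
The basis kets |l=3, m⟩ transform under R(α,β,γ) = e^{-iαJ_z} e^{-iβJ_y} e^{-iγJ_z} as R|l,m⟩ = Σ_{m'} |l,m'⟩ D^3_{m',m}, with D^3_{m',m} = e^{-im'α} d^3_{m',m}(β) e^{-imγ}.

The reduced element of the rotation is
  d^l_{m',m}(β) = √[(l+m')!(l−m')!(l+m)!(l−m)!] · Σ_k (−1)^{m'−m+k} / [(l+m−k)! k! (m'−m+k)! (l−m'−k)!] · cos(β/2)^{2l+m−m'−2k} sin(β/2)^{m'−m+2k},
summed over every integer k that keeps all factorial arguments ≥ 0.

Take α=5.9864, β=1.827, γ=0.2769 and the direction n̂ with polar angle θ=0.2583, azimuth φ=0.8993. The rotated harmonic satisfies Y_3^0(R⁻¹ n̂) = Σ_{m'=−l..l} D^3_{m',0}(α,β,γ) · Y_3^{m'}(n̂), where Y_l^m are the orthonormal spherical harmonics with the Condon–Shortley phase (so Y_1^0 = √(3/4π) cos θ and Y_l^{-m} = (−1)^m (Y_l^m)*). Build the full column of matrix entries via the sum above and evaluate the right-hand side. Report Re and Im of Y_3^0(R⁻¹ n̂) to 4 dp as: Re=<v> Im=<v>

Re=0.1661 Im=0.0000

Need the full column D^3_{m',0} for m'=−3..3 at α=5.9864, β=1.8270, γ=0.2769.
cos(β/2)=0.610979, sin(β/2)=0.791647
d^3_{-3,0}: single k=3 term ⇒ +0.506044;  D = +0.318370-0.393346i
d^3_{-2,0}: k∈[2..3] ⇒ +0.478331 -0.803044 = -0.324713;  D = -0.269170+0.181620i
d^3_{-1,0}: k∈[1..3] ⇒ +0.233482 -1.175939 +0.658074 = -0.284384;  D = -0.271951+0.083167i
d^3_{0,0}: k∈[0..3] ⇒ +0.052018 -0.785977 +1.319535 -0.246144 = +0.339432;  D = +0.339432+0.000000i
d^3_{1,0}: k∈[0..2] ⇒ -0.233482 +1.175939 -0.658074 = +0.284384;  D = +0.271951+0.083167i
d^3_{2,0}: k∈[0..1] ⇒ +0.478331 -0.803044 = -0.324713;  D = -0.269170-0.181620i
d^3_{3,0}: single k=0 term ⇒ -0.506044;  D = -0.318370-0.393346i
Y_3^{m'}(θ=0.2583,φ=0.8993) and Σ D·Y over m':
  (+0.3184-0.3933i)·(-0.0063-0.0030i)  (-0.2692+0.1816i)·(-0.0146-0.0628i)  (-0.2720+0.0832i)·(+0.1887-0.2374i)  (+0.3394+0.0000i)·(+0.6039+0.0000i)  (+0.2720+0.0832i)·(-0.1887-0.2374i)  (-0.2692-0.1816i)·(-0.0146+0.0628i)  (-0.3184-0.3933i)·(+0.0063-0.0030i)
Y_3^0(R⁻¹ n̂) = +0.166149+0.000000i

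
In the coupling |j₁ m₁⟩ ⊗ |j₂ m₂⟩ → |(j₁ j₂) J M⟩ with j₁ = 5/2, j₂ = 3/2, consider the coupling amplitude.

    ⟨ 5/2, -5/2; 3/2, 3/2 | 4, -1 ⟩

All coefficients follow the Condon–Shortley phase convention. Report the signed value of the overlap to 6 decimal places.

+√(1/56) ≈ +0.133631

triangle: 0!×5!×3!/9! = 720/362880
(j±m)!: 0!×5!×3!×0!×3!×5! = 518400
prefactor² = (2J+1)×Δ×N² = 64800/7
  k=0: +1/(0!×0!×5!×3!×0!×0!) = 1/720
Σ = 1/720  ⇒  CG² = 64800/7×(1/720)² = 1/56
CG = +√(1/56) = +0.133631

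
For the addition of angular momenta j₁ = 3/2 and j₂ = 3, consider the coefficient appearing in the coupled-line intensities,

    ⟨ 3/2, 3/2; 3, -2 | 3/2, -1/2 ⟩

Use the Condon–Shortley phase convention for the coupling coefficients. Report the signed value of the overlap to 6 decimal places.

j₁+j₂−J=3  J+j₁−j₂=0  J−j₁+j₂=3  j₁+j₂+J+1=7
(j₁±m₁, j₂±m₂, J±M) = (3,0,1,5,1,2)
P² = 288/7
sum k=0..0:
  [0] +1/12 = 1/12
S = 1/12
C² = P²·S² = 2/7 ; C = +0.534522

+0.534522  (= +√(2/7))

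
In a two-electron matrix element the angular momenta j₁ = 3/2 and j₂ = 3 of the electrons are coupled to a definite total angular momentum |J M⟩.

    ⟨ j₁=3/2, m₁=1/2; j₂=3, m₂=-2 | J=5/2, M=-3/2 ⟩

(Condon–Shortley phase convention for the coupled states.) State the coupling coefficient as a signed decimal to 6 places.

+0.267261  (= +√(1/14))

j₁+j₂−J=2  J+j₁−j₂=1  J−j₁+j₂=4  j₁+j₂+J+1=8
(j₁±m₁, j₂±m₂, J±M) = (2,1,1,5,1,4)
P² = 288/7
sum k=0..1:
  [0] +1/12 = 1/12
  [1] −1/24 = -1/24
S = 1/24
C² = P²·S² = 1/14 ; C = +0.267261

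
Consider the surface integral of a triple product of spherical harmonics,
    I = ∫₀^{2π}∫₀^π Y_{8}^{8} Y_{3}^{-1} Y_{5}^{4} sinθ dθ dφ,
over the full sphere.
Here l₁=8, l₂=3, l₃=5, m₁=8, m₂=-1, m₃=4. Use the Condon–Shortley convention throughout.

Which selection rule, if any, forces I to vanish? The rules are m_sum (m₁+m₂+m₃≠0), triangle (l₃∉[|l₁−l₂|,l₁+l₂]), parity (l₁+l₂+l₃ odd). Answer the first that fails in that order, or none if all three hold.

Σmᵢ = 11  ✗
l₃∈[|l₁−l₂|,l₁+l₂]=[5,11], have l₃=5
Σlᵢ = 16 ⇒ even

m_sum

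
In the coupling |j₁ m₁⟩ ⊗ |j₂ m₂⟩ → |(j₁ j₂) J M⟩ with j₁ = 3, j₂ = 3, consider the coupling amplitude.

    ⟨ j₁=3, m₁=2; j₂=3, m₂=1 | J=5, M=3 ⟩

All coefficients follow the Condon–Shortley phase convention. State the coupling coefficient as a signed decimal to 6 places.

triangle: 1!*5!*5!/12! = 14400/479001600
(j±m)!: 5!*1!*4!*2!*8!*2! = 464486400
prefactor² = (2J+1)*Δ*N² = 153600
  k=0: +1/(0!*1!*1!*4!*4!*1!) = 1/576
  k=1: −1/(1!*0!*0!*3!*5!*2!) = -1/1440
Σ = 1/960  ⇒  CG² = 153600*(1/960)² = 1/6
CG = +√(1/6) = +0.408248

+0.408248  (= +√(1/6))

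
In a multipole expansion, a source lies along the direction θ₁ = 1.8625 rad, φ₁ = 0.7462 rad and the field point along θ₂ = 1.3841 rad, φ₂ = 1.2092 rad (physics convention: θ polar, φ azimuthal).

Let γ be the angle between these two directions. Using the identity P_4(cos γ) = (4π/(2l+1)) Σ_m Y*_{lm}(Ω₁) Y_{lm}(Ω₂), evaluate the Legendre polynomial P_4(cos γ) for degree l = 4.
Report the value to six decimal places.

Summing Y*_{l m}(θ₁,φ₁)·Y_{l m}(θ₂,φ₂) over m ∈ [−4, 4]; prefactor 4π/(2·4+1) = 1.396263:
  m=-4: (-0.36779 + 0.05814j) × (0.05120 + 0.40938j) = -0.04263 - 0.14759j  (running Σ = -0.04263 - 0.14759j)
  m=-3: (0.19584 - 0.24831j) × (-0.19490 + 0.10296j) = -0.01260 + 0.06856j  (running Σ = -0.05524 - 0.07903j)
  m=-2: (-0.01012 - 0.12881j) × (0.18375 + 0.16220j) = 0.01903 - 0.02531j  (running Σ = -0.03620 - 0.10434j)
  m=-1: (0.23165 + 0.21416j) × (-0.08421 + 0.22265j) = -0.06719 + 0.03354j  (running Σ = -0.10339 - 0.07080j)
  m=0: (0.08021 + 0.00000j) × (0.21241 + 0.00000j) = 0.01704 + 0.00000j  (running Σ = -0.08635 - 0.07080j)
  m=1: (-0.23165 + 0.21416j) × (0.08421 + 0.22265j) = -0.06719 - 0.03354j  (running Σ = -0.15355 - 0.10434j)
  m=2: (-0.01012 + 0.12881j) × (0.18375 - 0.16220j) = 0.01903 + 0.02531j  (running Σ = -0.13451 - 0.07903j)
  m=3: (-0.19584 - 0.24831j) × (0.19490 + 0.10296j) = -0.01260 - 0.06856j  (running Σ = -0.14712 - 0.14759j)
  m=4: (-0.36779 - 0.05814j) × (0.05120 - 0.40938j) = -0.04263 + 0.14759j  (running Σ = -0.18975 + 0.00000j)
Total Σ_m = -0.18975 + 0.00000j. Multiply by 1.396263: -0.26494 + 0.00000j. P_4(cos γ) = -0.264938

-0.264938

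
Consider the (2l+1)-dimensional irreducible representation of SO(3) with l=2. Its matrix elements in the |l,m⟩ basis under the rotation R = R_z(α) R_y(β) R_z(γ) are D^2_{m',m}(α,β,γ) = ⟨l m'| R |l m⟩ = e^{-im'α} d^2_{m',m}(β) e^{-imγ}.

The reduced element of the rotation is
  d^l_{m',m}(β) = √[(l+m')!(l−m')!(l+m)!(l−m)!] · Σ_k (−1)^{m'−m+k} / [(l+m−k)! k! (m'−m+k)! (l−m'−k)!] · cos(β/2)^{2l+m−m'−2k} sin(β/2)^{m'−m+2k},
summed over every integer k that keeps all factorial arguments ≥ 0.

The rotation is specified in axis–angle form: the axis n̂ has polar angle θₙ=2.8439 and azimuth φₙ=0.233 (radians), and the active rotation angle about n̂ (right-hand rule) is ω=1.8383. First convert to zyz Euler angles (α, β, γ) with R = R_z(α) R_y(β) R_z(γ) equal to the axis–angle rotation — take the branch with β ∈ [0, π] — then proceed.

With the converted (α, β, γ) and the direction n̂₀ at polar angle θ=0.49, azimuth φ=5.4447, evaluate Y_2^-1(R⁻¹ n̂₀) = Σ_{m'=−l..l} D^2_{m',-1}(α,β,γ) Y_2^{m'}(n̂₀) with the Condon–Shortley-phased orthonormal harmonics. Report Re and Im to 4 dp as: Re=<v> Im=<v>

Re=-0.0627 Im=-0.3555

Axis–angle → zyz. n̂ = (sinθₙcosφₙ, sinθₙsinφₙ, cosθₙ) = (+0.285389, +0.067726, -0.956016), ω = 1.8383.
R = I cosω + sinω [n̂]ₓ + (1−cosω) n̂n̂ᵀ gives
  R = [-0.161349, +0.946451, -0.279637; -0.897577, -0.258526, -0.357100; -0.410271, +0.193378, +0.891225]
β = atan2(√(R₁₃²+R₂₃²), R₃₃) = 0.470757; α = atan2(R₂₃, R₁₃) mod 2π = 4.048052; γ = atan2(R₃₂, −R₃₁) mod 2π = 0.440459
Need the full column D^2_{m',-1} for m'=−2..2 at α=4.0481, β=0.4708, γ=0.4405.
cos(β/2)=0.972426, sin(β/2)=0.233211
d^2_{-2,-1}: single k=1 term ⇒ +0.428893;  D = -0.270545+0.332798i
d^2_{-1,-1}: k∈[0..1] ⇒ +0.894183 -0.154288 = +0.739895;  D = -0.164266-0.721430i
d^2_{0,-1}: k∈[0..1] ⇒ -0.525284 +0.030212 = -0.495072;  D = -0.447821-0.211077i
d^2_{1,-1}: k∈[0..1] ⇒ +0.154288 -0.002958 = +0.151330;  D = -0.135194+0.067995i
d^2_{2,-1}: single k=0 term ⇒ -0.024668;  D = -0.004861+0.024184i
Y_2^{m'}(θ=0.49,φ=5.4447) and Σ D·Y over m':
  (-0.2705+0.3328i)·(-0.0091+0.0851i)  (-0.1643-0.7214i)·(+0.2145+0.2386i)  (-0.4478-0.2111i)·(+0.4212+0.0000i)  (-0.1352+0.0680i)·(-0.2145+0.2386i)  (-0.0049+0.0242i)·(-0.0091-0.0851i)
Y_2^-1(R⁻¹ n̂) = -0.062741-0.355505i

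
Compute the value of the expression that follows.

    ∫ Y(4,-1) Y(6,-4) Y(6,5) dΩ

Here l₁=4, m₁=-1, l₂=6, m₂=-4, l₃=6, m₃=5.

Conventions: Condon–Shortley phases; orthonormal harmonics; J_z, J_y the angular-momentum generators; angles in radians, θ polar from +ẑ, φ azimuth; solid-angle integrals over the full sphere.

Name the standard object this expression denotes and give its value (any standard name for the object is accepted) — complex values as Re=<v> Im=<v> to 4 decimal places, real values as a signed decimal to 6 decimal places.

Gaunt coefficient, +0.047465

This is a Gaunt coefficient — the integral of a triple product of spherical harmonics over the sphere.
Rules hold: Σm=0, L=16 even, 2≤6≤10.
N = 9·13·13 = 1521
Δ = 4!·4!·8!/17! = 1/15315300
Racah Σ t=0..4: t=0:+1/829440 t=1:−1/25920 t=2:+1/9216 t=3:−1/25920 t=4:+1/829440 = 7/207360
⇒ 3j(4 6 6; 0 0 0)² = 28/2431, sgn +1
Racah Σ t=1..2: t=1:−1/725760 t=2:+1/967680 = -1/2903040
⇒ 3j(4 6 6; -1 -4 5)² = 5/3094, sgn +1
4πI² = N·(3j₀)²·(3jₘ)² = 90/3179
I = +1·√(0.0283108/4π) = 0.04746473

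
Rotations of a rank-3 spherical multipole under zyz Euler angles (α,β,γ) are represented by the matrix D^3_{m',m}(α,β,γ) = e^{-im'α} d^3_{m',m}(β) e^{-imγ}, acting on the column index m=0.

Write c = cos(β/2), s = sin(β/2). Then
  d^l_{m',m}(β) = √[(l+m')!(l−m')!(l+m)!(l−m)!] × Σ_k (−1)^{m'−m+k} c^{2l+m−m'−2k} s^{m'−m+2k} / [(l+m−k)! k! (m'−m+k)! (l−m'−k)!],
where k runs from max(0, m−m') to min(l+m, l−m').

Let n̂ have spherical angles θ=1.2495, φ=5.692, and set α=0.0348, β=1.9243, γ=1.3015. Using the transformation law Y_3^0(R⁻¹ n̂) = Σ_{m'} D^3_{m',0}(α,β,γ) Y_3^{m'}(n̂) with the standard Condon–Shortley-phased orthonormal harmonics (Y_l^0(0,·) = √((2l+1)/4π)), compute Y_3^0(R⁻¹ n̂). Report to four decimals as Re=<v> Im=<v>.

Need the full column D^3_{m',0} for m'=−3..3 at α=0.0348, β=1.9243, γ=1.3015.
cos(β/2)=0.571757, sin(β/2)=0.820423
d^3_{-3,0}: single k=3 term ⇒ +0.461598;  D = +0.459084+0.048103i
d^3_{-2,0}: k∈[2..3] ⇒ +0.393988 -0.811213 = -0.417225;  D = -0.416215-0.029015i
d^3_{-1,0}: k∈[1..3] ⇒ +0.173655 -1.072656 +0.736192 = -0.162809;  D = -0.162710-0.005665i
d^3_{0,0}: k∈[0..3] ⇒ +0.034936 -0.647389 +1.332959 -0.304948 = +0.415558;  D = +0.415558+0.000000i
d^3_{1,0}: k∈[0..2] ⇒ -0.173655 +1.072656 -0.736192 = +0.162809;  D = +0.162710-0.005665i
d^3_{2,0}: k∈[0..1] ⇒ +0.393988 -0.811213 = -0.417225;  D = -0.416215+0.029015i
d^3_{3,0}: single k=0 term ⇒ -0.461598;  D = -0.459084+0.048103i
Y_3^{m'}(θ=1.2495,φ=5.692) and Σ D·Y over m':
  (+0.4591+0.0481i)·(-0.0718+0.3491i)  (-0.4162-0.0290i)·(+0.1100+0.2689i)  (-0.1627-0.0057i)·(-0.1276-0.0857i)  (+0.4156+0.0000i)·(-0.2948+0.0000i)  (+0.1627-0.0057i)·(+0.1276-0.0857i)  (-0.4162+0.0290i)·(+0.1100-0.2689i)  (-0.4591+0.0481i)·(+0.0718+0.3491i)
Y_3^0(R⁻¹ n̂) = -0.257408+0.000000i

Re=-0.2574 Im=0.0000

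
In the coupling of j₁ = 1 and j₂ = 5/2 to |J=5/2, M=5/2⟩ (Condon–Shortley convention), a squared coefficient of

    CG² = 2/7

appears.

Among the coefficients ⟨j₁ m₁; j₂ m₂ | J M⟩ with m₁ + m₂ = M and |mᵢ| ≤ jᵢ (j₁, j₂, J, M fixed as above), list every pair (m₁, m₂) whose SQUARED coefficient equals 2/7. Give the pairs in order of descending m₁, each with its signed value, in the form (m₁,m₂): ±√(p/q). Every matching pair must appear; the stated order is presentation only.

(1,3/2): +√(2/7)

Admissible pairs with m₁+m₂ = M = 5/2: (0,5/2), (1,3/2)
  (m₁,m₂)=(1,3/2): CG² = 2/7, CG = +√(2/7)   ← matches the target
  (m₁,m₂)=(0,5/2): CG² = 5/7, CG = −√(5/7)
Pairs with CG² = 2/7: (1,3/2): +√(2/7)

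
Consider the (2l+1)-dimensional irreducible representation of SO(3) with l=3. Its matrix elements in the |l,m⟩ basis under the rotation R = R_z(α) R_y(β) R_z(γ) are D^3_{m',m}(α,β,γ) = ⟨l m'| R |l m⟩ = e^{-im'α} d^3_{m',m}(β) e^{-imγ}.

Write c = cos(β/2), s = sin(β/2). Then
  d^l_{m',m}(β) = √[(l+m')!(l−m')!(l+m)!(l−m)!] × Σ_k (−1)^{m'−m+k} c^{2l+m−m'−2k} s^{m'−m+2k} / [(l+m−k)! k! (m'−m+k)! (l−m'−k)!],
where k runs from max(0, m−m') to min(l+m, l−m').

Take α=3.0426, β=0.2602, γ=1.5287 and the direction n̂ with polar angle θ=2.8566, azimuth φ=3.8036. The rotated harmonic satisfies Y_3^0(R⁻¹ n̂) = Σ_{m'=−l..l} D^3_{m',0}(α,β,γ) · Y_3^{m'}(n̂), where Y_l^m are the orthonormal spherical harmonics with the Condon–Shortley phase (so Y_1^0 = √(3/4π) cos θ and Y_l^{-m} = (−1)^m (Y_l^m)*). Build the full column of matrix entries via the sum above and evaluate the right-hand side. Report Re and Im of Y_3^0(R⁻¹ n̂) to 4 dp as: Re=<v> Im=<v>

Need the full column D^3_{m',0} for m'=−3..3 at α=3.0426, β=0.2602, γ=1.5287.
cos(β/2)=0.991549, sin(β/2)=0.129733
d^3_{-3,0}: single k=3 term ⇒ +0.009519;  D = -0.009103+0.002786i
d^3_{-2,0}: k∈[2..3] ⇒ +0.089109 -0.001525 = +0.087583;  D = +0.085872-0.017227i
d^3_{-1,0}: k∈[1..3] ⇒ +0.430738 -0.022121 +0.000126 = +0.408743;  D = -0.406742+0.040396i
d^3_{0,0}: k∈[0..3] ⇒ +0.950353 -0.146421 +0.002507 -0.000005 = +0.806434;  D = +0.806434+0.000000i
d^3_{1,0}: k∈[0..2] ⇒ -0.430738 +0.022121 -0.000126 = -0.408743;  D = +0.406742+0.040396i
d^3_{2,0}: k∈[0..1] ⇒ +0.089109 -0.001525 = +0.087583;  D = +0.085872+0.017227i
d^3_{3,0}: single k=0 term ⇒ -0.009519;  D = +0.009103+0.002786i
Y_3^{m'}(θ=2.8566,φ=3.8036) and Σ D·Y over m':
  (-0.0091+0.0028i)·(+0.0037+0.0085i)  (+0.0859-0.0172i)·(-0.0189+0.0752i)  (-0.4067+0.0404i)·(-0.2583+0.2013i)  (+0.8064+0.0000i)·(-0.5747+0.0000i)  (+0.4067+0.0404i)·(+0.2583+0.2013i)  (+0.0859+0.0172i)·(-0.0189-0.0752i)  (+0.0091+0.0028i)·(-0.0037+0.0085i)
Y_3^0(R⁻¹ n̂) = -0.270346+0.000000i

Re=-0.2703 Im=0.0000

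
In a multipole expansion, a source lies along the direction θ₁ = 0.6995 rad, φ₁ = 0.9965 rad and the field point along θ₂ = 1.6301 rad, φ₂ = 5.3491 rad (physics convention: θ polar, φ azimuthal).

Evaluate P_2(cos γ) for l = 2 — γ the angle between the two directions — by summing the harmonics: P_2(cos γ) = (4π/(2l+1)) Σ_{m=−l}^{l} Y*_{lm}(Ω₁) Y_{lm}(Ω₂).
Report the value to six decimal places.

-0.389325

Expand P_2 via completeness: Σ_{m} conj(Y_{2,m}) at Ω₁ times Y_{2,m} at Ω₂ —
  [-2]  conj(Y_{2,-2})(Ω₁) = (-0.065613, 0.146059) ; Y_{2,-2}(Ω₂) = (-0.112785, 0.368023) ; Δ = (-0.046353, -0.040620)
  [-1]  conj(Y_{2,-1})(Ω₁) = (0.206752, 0.319532) ; Y_{2,-1}(Ω₂) = (-0.027176, -0.036751) ; Δ = (0.006125, -0.016282)
  [+0]  conj(Y_{2,0})(Ω₁) = (0.238571, -0.000000) ; Y_{2,0}(Ω₂) = (-0.312068, 0.000000) ; Δ = (-0.074450, 0.000000)
  [+1]  conj(Y_{2,1})(Ω₁) = (-0.206752, 0.319532) ; Y_{2,1}(Ω₂) = (0.027176, -0.036751) ; Δ = (0.006125, 0.016282)
  [+2]  conj(Y_{2,2})(Ω₁) = (-0.065613, -0.146059) ; Y_{2,2}(Ω₂) = (-0.112785, -0.368023) ; Δ = (-0.046353, 0.040620)
Σ over m = (-0.154907, 0.000000); ×(4π/5) → (-0.389325, 0.000000). Real part: -0.389325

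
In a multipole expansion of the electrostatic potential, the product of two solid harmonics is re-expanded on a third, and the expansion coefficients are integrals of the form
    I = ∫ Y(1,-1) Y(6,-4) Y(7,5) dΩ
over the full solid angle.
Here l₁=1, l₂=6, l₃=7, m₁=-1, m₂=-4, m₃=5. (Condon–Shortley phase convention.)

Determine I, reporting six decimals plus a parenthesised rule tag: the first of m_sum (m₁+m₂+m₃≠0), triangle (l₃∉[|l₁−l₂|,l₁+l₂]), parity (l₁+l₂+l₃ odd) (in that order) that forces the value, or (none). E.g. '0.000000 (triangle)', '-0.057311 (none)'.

-0.284256 (none)

Rules hold: Σm=0, L=14 even, 5≤7≤7.
N = 3·13·15 = 585
Δ = 0!·2!·12!/15! = 1/1365
Racah Σ t=0..0: t=0:+1/518400 = 1/518400
⇒ 3j(1 6 7; 0 0 0)² = 7/195, sgn -1
Racah Σ t=0..0: t=0:+1/14515200 = 1/14515200
⇒ 3j(1 6 7; -1 -4 5)² = 22/455, sgn +1
4πI² = N·(3j₀)²·(3jₘ)² = 66/65
I = -1·√(1.01538/4π) = -0.28425647
No selection rule forces the value: the integral is nonzero (none).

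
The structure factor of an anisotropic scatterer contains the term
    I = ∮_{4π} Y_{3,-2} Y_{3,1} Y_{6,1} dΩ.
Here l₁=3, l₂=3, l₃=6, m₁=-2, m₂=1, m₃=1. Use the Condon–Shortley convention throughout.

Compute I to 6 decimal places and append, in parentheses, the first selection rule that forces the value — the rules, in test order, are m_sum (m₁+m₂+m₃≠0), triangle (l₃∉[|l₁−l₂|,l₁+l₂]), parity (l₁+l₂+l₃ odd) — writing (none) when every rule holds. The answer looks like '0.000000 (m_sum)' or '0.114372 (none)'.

Checks pass: Σm=0; 12 even; l₃=6∈[0,6].
(2·3+1)(2·3+1)(2·6+1) = 637
Δ: 0! 6! 6! / 13! → 1/12012
sum: t=0:+1/1296 = 1/1296
3j²(3 3 6; 0 0 0) = Δ·Π!·Σ² = 100/3003  (sign +1)
sum: t=0:+1/5760 = 1/5760
3j²(3 3 6; -2 1 1) = Δ·Π!·Σ² = 5/572  (sign -1)
combine: 4πI² = 637·100/3003·5/572 = 875/4719
take √, sign -1: I = -0.12147142
No selection rule forces the value: the integral is nonzero (none).

-0.121471 (none)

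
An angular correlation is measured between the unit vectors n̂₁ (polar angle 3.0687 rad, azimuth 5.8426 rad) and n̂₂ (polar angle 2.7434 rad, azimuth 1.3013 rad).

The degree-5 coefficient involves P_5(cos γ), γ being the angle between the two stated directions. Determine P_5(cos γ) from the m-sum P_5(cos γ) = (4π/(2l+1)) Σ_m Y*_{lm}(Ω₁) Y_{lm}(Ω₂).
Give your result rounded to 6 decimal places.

0.059662

Summing Y*_{l m}(θ₁,φ₁)·Y_{l m}(θ₂,φ₂) over m ∈ [−5, 5]; prefactor 4π/(2·5+1) = 1.142397:
  [-5]  conj(Y_{5,-5})(Ω₁) = -0.00000 - 0.00000j ; Y_{5,-5}(Ω₂) = 0.00397 - 0.00090j ; Δ = -0.00000 - 0.00000j
  [-4]  conj(Y_{5,-4})(Ω₁) = 0.00001 + 0.00004j ; Y_{5,-4}(Ω₂) = -0.01447 - 0.02694j ; Δ = 0.00000 - 0.00000j
  [-3]  conj(Y_{5,-3})(Ω₁) = 0.00026 - 0.00103j ; Y_{5,-3}(Ω₂) = -0.09696 + 0.09258j ; Δ = 0.00007 + 0.00012j
  [-2]  conj(Y_{5,-2})(Ω₁) = -0.01132 + 0.01372j ; Y_{5,-2}(Ω₂) = 0.31223 + 0.18673j ; Δ = -0.00610 + 0.00217j
  [-1]  conj(Y_{5,-1})(Ω₁) = 0.16566 - 0.07811j ; Y_{5,-1}(Ω₂) = 0.14102 - 0.51054j ; Δ = -0.01652 - 0.09559j
  [+0]  conj(Y_{5,0})(Ω₁) = -0.89868 + 0.00000j ; Y_{5,0}(Ω₂) = -0.10828 + 0.00000j ; Δ = 0.09731 + 0.00000j
  [+1]  conj(Y_{5,1})(Ω₁) = -0.16566 - 0.07811j ; Y_{5,1}(Ω₂) = -0.14102 - 0.51054j ; Δ = -0.01652 + 0.09559j
  [+2]  conj(Y_{5,2})(Ω₁) = -0.01132 - 0.01372j ; Y_{5,2}(Ω₂) = 0.31223 - 0.18673j ; Δ = -0.00610 - 0.00217j
  [+3]  conj(Y_{5,3})(Ω₁) = -0.00026 - 0.00103j ; Y_{5,3}(Ω₂) = 0.09696 + 0.09258j ; Δ = 0.00007 - 0.00012j
  [+4]  conj(Y_{5,4})(Ω₁) = 0.00001 - 0.00004j ; Y_{5,4}(Ω₂) = -0.01447 + 0.02694j ; Δ = 0.00000 + 0.00000j
  [+5]  conj(Y_{5,5})(Ω₁) = 0.00000 - 0.00000j ; Y_{5,5}(Ω₂) = -0.00397 - 0.00090j ; Δ = -0.00000 + 0.00000j
Total Σ_m = 0.05222 + 0.00000j. Multiply by 1.142397: 0.05966 + 0.00000j. P_5(cos γ) = 0.059662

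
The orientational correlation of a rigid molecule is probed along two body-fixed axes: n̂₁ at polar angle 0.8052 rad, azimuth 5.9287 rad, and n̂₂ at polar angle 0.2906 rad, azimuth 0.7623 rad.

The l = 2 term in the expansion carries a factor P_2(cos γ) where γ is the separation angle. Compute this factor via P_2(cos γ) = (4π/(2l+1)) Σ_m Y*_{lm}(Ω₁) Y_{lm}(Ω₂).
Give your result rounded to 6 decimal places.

0.353932

Summing Y*_{l m}(θ₁,φ₁)·Y_{l m}(θ₂,φ₂) over m ∈ [−2, 2]; prefactor 4π/(2·2+1) = 2.513274:
  m=-2: (0.15240 - 0.13072j) × (0.00146 - 0.03168j) = -0.00392 - 0.00502j  (running Σ = -0.00392 - 0.00502j)
  m=-1: (0.36197 - 0.13397j) × (0.15338 - 0.14646j) = 0.03590 - 0.07356j  (running Σ = 0.03198 - 0.07858j)
  m=0: (0.13896 + 0.00000j) × (0.55310 + 0.00000j) = 0.07686 + 0.00000j  (running Σ = 0.10884 - 0.07858j)
  m=1: (-0.36197 - 0.13397j) × (-0.15338 - 0.14646j) = 0.03590 + 0.07356j  (running Σ = 0.14474 - 0.00502j)
  m=2: (0.15240 + 0.13072j) × (0.00146 + 0.03168j) = -0.00392 + 0.00502j  (running Σ = 0.14083 + 0.00000j)
Accumulated sum 0.14083 + 0.00000j; after 4π/(2l+1) scaling, 0.35393 + 0.00000j ⇒ P_2 = 0.353932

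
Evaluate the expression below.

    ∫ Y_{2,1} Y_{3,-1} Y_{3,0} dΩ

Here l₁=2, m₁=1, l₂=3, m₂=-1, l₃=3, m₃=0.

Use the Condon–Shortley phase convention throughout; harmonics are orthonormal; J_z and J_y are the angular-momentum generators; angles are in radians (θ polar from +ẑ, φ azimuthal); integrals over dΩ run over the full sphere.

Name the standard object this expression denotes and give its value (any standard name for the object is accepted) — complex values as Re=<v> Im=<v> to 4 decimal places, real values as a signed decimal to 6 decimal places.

Gaunt coefficient, -0.059471

This is a Gaunt coefficient — the integral of a triple product of spherical harmonics over the sphere.
m-sum 0 ✓  L=8 even ✓  1≤3≤5 ✓
Π(2lᵢ+1) = 5×7×7 = 245
triangle coeff Δ(2,3,3) = 1/3780
Σ_t [0,2]: t=0:+1/24 t=1:−1/4 t=2:+1/24 = -1/6
(3j)²=4/105 [(2 3 3; 0 0 0)], sign=+1
Σ_t [0,1]: t=0:+1/8 t=1:−1/12 = 1/24
(3j)²=1/210 [(2 3 3; 1 -1 0)], sign=-1
⇒ 4πI² = 2/45
I = (-1)√(2/45/(4π)) = -0.05947080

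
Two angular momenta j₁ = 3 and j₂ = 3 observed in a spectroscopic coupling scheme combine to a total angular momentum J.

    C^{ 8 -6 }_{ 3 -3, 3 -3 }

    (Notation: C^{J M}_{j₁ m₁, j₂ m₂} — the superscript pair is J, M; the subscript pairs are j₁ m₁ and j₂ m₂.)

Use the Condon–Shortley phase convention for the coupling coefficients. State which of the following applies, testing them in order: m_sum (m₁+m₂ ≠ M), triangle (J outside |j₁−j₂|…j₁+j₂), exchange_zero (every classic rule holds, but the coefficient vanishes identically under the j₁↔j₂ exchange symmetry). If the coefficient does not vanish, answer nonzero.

triangle

m-sum: m₁+m₂ = -3+(-3) = -6, M = -6  ✓
triangle: need |j₁−j₂| ≤ J ≤ j₁+j₂, i.e. J ∈ [0, 6]; J = 8 is outside ✗ ⇒ coefficient is 0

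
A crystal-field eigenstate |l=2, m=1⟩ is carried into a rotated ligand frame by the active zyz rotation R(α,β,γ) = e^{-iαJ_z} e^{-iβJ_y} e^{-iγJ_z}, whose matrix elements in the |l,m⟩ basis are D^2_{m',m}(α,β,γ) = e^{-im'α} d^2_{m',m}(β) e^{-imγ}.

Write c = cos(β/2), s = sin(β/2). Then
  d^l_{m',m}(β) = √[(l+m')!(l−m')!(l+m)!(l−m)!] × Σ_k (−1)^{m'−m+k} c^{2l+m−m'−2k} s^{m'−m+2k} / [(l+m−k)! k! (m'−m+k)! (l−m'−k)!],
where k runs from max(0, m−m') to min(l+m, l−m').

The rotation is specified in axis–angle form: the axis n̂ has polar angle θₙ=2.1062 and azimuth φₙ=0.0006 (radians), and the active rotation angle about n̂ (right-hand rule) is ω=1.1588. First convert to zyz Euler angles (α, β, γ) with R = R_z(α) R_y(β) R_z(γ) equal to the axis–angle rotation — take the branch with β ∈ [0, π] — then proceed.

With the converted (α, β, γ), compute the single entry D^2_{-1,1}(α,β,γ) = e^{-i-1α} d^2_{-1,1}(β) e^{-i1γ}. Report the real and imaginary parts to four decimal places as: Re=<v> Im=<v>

Re=-0.4686 Im=-0.0006

Axis–angle → zyz. n̂ = (sinθₙcosφₙ, sinθₙsinφₙ, cosθₙ) = (+0.860063, +0.000516, -0.510188), ω = 1.1588.
R = I cosω + sinω [n̂]ₓ + (1−cosω) n̂n̂ᵀ gives
  R = [+0.843939, +0.467763, -0.262611; -0.467231, +0.400440, -0.788253; -0.263556, +0.787937, +0.556500]
β = atan2(√(R₁₃²+R₂₃²), R₃₃) = 0.980629; α = atan2(R₂₃, R₁₃) mod 2π = 4.390799; γ = atan2(R₃₂, −R₃₁) mod 2π = 1.248006
D^2_{-1,1}(4.3908,0.9806,1.2480) = e^{-i·-1·4.3908}·d^2_{-1,1}(0.9806)·e^{-i·1·1.2480}. Compute d first:
Half-angle: c=0.882185, s=0.470903. N=√(1·6·6·1)=6.000000
Admissible k: 2..3 (factorial args all ≥0)
  k=2: (−1)^0·6.0000/(2)·0.8822^2·0.4709^2 = +0.517731
  k=3: (−1)^1·6.0000/(6)·0.8822^0·0.4709^4 = -0.049173
d^2_{-1,1}(0.9806) = +0.517731 -0.049173 = +0.468558
D = (-0.316076-0.948734i)·(+0.468558)·(+0.317214-0.948354i) = -0.468557-0.000562i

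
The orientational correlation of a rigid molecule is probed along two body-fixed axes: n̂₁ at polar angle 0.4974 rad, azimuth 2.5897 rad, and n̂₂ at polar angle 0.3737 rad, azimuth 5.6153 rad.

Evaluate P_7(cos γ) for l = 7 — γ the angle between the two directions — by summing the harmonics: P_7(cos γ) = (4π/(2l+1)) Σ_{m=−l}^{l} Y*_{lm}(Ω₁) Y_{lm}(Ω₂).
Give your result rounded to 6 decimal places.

Summing Y*_{l m}(θ₁,φ₁)·Y_{l m}(θ₂,φ₂) over m ∈ [−7, 7]; prefactor 4π/(2·7+1) = 0.837758:
  term(m=-7) = -0.000001-0.000001i   from Y*(Ω₁)=+0.002114-0.001860i, Y(Ω₂)=-0.000016-0.000432i
  term(m=-6) = +0.000061+0.000051i   from Y*(Ω₁)=-0.019124+0.003278i, Y(Ω₂)=-0.002672-0.003140i
  term(m=-5) = -0.001676-0.001098i   from Y*(Ω₁)=+0.076119+0.030591i, Y(Ω₂)=-0.023951-0.004801i
  term(m=-4) = +0.021114+0.010566i   from Y*(Ω₁)=-0.139936-0.189220i, Y(Ω₂)=-0.089442+0.045439i
  term(m=-3) = -0.120798-0.043818i   from Y*(Ω₁)=+0.038030+0.446961i, Y(Ω₂)=-0.120161+0.260040i
  term(m=-2) = +0.245757+0.058057i   from Y*(Ω₁)=+0.216237-0.428862i, Y(Ω₂)=+0.122434+0.511312i
  term(m=-1) = -0.022507-0.002622i   from Y*(Ω₁)=-0.042482+0.026156i, Y(Ω₂)=+0.356606+0.281297i
  term(m=+0) = +0.092422+0.000000i   from Y*(Ω₁)=-0.447080-0.000000i, Y(Ω₂)=-0.206725+0.000000i
  term(m=+1) = -0.022507+0.002622i   from Y*(Ω₁)=+0.042482+0.026156i, Y(Ω₂)=-0.356606+0.281297i
  term(m=+2) = +0.245757-0.058057i   from Y*(Ω₁)=+0.216237+0.428862i, Y(Ω₂)=+0.122434-0.511312i
  term(m=+3) = -0.120798+0.043818i   from Y*(Ω₁)=-0.038030+0.446961i, Y(Ω₂)=+0.120161+0.260040i
  term(m=+4) = +0.021114-0.010566i   from Y*(Ω₁)=-0.139936+0.189220i, Y(Ω₂)=-0.089442-0.045439i
  term(m=+5) = -0.001676+0.001098i   from Y*(Ω₁)=-0.076119+0.030591i, Y(Ω₂)=+0.023951-0.004801i
  term(m=+6) = +0.000061-0.000051i   from Y*(Ω₁)=-0.019124-0.003278i, Y(Ω₂)=-0.002672+0.003140i
  term(m=+7) = -0.000001+0.000001i   from Y*(Ω₁)=-0.002114-0.001860i, Y(Ω₂)=+0.000016-0.000432i
Total Σ_m = +0.336324+0.000000i. Multiply by 0.837758: +0.281758+0.000000i. P_7(cos γ) = 0.281758

0.281758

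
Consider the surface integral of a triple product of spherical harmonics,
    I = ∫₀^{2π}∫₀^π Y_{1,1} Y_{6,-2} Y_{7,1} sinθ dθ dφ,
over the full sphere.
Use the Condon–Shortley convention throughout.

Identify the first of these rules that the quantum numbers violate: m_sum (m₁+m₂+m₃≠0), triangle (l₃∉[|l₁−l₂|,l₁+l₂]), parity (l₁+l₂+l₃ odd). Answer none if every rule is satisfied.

none

m₁+m₂+m₃ = 1 − 2 + 1 = 0  ✓
triangle: |1−6|=5 ≤ l₃=7 ≤ 1+6=7  ✓
parity: l₁+l₂+l₃ = 14 is even  ✓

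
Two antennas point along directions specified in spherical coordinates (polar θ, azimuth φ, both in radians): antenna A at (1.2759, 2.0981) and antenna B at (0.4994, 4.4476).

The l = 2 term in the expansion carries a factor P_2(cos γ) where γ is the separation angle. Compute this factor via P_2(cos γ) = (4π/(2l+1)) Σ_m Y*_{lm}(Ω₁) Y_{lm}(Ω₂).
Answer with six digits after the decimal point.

-0.493328

Addition theorem: P_2(cos γ) = (4π/5) Σ_m Y*_{lm}(Ω₁) Y_{lm}(Ω₂), m = −2…2:
  m=-2: Y*=-0.17455 - 0.30757j  Y=-0.07645 - 0.04475j  product -0.00042 + 0.03133j
  m=-1: Y*=-0.10811 + 0.18566j  Y=-0.08500 + 0.31347j  product -0.04901 - 0.04967j
  m=+0: Y*=-0.23547 + 0.00000j  Y=0.41378 + 0.00000j  product -0.09743 + 0.00000j
  m=+1: Y*=0.10811 + 0.18566j  Y=0.08500 + 0.31347j  product -0.04901 + 0.04967j
  m=+2: Y*=-0.17455 + 0.30757j  Y=-0.07645 + 0.04475j  product -0.00042 - 0.03133j
Σ over m = -0.19629 + 0.00000j; ×(4π/5) → -0.49333 + 0.00000j. Real part: -0.493328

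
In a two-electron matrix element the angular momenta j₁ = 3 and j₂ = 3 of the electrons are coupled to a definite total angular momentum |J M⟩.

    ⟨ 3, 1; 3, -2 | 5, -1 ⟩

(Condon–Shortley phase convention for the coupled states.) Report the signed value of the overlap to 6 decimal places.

triangle: 1!×5!×5!/12! = 14400/479001600
(j±m)!: 4!×2!×1!×5!×4!×6! = 99532800
prefactor² = (2J+1)×Δ×N² = 230400/7
  k=0: +1/(0!×1!×2!×1!×3!×4!) = 1/288
  k=1: −1/(1!×0!×1!×0!×4!×5!) = -1/2880
Σ = 1/320  ⇒  CG² = 230400/7×(1/320)² = 9/28
CG = +√(9/28) = +0.566947

+√(9/28) = +0.566947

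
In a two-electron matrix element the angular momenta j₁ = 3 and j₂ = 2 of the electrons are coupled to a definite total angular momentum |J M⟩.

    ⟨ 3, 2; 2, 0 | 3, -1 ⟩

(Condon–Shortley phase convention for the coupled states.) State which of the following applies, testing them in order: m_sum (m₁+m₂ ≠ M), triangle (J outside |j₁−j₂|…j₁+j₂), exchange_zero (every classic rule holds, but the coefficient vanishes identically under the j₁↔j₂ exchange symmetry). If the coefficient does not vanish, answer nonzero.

m-sum: m₁+m₂ = 2+0 = 2, M = -1  ✗ ⇒ coefficient is 0

m_sum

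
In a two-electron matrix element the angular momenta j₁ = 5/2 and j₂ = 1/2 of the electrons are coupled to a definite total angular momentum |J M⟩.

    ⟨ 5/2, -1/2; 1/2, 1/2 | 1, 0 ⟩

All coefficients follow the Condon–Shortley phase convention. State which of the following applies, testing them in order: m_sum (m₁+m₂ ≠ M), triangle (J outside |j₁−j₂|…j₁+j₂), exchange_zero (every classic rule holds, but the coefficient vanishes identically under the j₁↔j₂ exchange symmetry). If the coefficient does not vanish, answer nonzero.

triangle

m-sum: m₁+m₂ = -1/2+1/2 = 0, M = 0  ✓
triangle: need |j₁−j₂| ≤ J ≤ j₁+j₂, i.e. J ∈ [2, 3]; J = 1 is outside ✗ ⇒ coefficient is 0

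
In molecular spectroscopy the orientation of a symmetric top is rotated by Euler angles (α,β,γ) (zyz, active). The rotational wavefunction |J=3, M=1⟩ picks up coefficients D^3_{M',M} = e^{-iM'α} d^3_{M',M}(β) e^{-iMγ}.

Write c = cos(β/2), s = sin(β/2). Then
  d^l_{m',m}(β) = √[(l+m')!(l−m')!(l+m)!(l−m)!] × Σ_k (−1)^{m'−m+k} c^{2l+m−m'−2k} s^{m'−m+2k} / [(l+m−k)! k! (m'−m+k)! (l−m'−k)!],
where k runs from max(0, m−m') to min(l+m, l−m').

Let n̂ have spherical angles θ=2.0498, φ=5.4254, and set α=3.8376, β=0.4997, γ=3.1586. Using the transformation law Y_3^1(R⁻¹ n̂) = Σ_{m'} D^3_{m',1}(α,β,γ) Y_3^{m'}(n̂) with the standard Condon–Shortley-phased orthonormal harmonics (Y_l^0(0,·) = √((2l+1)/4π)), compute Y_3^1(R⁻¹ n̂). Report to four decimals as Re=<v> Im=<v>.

Need the full column D^3_{m',1} for m'=−3..3 at α=3.8376, β=0.4997, γ=3.1586.
cos(β/2)=0.968950, sin(β/2)=0.247259
d^3_{-3,1}: single k=4 term ⇒ +0.013591;  D = -0.006519+0.011926i
d^3_{-2,1}: k∈[3..4] ⇒ +0.086974 -0.002832 = +0.084142;  D = -0.016369-0.082534i
d^3_{-1,1}: k∈[2..4] ⇒ +0.323339 -0.028074 +0.000229 = +0.295494;  D = +0.229954+0.185575i
d^3_{0,1}: k∈[1..3] ⇒ +0.731556 -0.142912 +0.003102 = +0.591746;  D = -0.591661+0.010064i
d^3_{1,1}: k∈[0..2] ⇒ +0.827574 -0.431119 +0.021055 = +0.417510;  D = +0.315802-0.273100i
d^3_{2,1}: k∈[0..1] ⇒ -0.667817 +0.086974 = -0.580843;  D = +0.093556-0.573259i
d^3_{3,1}: single k=0 term ⇒ +0.208715;  D = -0.106274-0.179632i
Y_3^{m'}(θ=2.0498,φ=5.4254) and Σ D·Y over m':
  (-0.0065+0.0119i)·(-0.2458+0.1569i)  (-0.0164-0.0825i)·(+0.0535-0.3671i)  (+0.2300+0.1856i)·(+0.0117+0.0135i)  (-0.5917+0.0101i)·(+0.3333+0.0000i)  (+0.3158-0.2731i)·(-0.0117+0.0135i)  (+0.0936-0.5733i)·(+0.0535+0.3671i)  (-0.1063-0.1796i)·(+0.2458+0.1569i)
Y_3^1(R⁻¹ n̂) = -0.010954-0.043474i

Re=-0.0110 Im=-0.0435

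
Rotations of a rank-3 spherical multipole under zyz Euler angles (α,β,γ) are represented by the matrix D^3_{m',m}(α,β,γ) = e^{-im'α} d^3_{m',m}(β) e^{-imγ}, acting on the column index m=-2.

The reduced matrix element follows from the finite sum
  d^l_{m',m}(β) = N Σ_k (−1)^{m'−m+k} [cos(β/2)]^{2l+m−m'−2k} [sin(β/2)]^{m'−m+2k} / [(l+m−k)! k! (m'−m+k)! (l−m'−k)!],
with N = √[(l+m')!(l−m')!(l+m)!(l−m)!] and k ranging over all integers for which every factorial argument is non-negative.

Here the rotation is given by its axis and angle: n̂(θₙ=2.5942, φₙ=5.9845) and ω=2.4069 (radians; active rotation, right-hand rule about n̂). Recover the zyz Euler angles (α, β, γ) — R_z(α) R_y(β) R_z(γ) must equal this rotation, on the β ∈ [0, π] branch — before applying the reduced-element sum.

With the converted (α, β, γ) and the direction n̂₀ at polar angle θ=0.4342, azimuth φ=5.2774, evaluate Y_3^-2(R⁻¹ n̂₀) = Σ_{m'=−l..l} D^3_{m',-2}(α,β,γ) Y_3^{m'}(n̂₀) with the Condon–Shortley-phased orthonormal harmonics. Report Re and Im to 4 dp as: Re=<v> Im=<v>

Axis–angle → zyz. n̂ = (sinθₙcosφₙ, sinθₙsinφₙ, cosθₙ) = (+0.497419, -0.153153, -0.853884), ω = 2.4069.
R = I cosω + sinω [n̂]ₓ + (1−cosω) n̂n̂ᵀ gives
  R = [-0.311013, +0.439698, -0.842577; -0.705120, -0.701176, -0.105634; -0.637242, +0.561265, +0.528115]
β = atan2(√(R₁₃²+R₂₃²), R₃₃) = 1.014417; α = atan2(R₂₃, R₁₃) mod 2π = 3.266312; γ = atan2(R₃₂, −R₃₁) mod 2π = 0.722090
Need the full column D^3_{m',-2} for m'=−3..3 at α=3.2663, β=1.0144, γ=0.7221.
cos(β/2)=0.874104, sin(β/2)=0.485739
d^3_{-3,-2}: single k=1 term ⇒ +0.607147;  D = +0.148763-0.588640i
d^3_{-2,-2}: k∈[0..1] ⇒ +0.446044 -0.688697 = -0.242653;  D = +0.029728-0.240825i
d^3_{-1,-2}: k∈[0..1] ⇒ -0.783823 +0.484093 = -0.299730;  D = +0.000569+0.299730i
d^3_{0,-2}: k∈[0..1] ⇒ +0.754430 -0.232970 = +0.521460;  D = +0.065849+0.517286i
d^3_{1,-2}: k∈[0..1] ⇒ -0.484093 +0.074744 = -0.409348;  D = +0.101804+0.396487i
d^3_{2,-2}: k∈[0..1] ⇒ +0.212671 -0.013135 = +0.199537;  D = +0.073281+0.185593i
d^3_{3,-2}: single k=0 term ⇒ -0.057897;  D = +0.027797+0.050788i
Y_3^{m'}(θ=0.4342,φ=5.2774) and Σ D·Y over m':
  (+0.1488-0.5886i)·(-0.0308+0.0038i)  (+0.0297-0.2408i)·(-0.0700+0.1484i)  (+0.0006+0.2997i)·(+0.2268+0.3577i)  (+0.0658+0.5173i)·(+0.3775+0.0000i)  (+0.1018+0.3965i)·(-0.2268+0.3577i)  (+0.0733+0.1856i)·(-0.0700-0.1484i)  (+0.0278+0.0508i)·(+0.0308+0.0038i)
Y_3^-2(R⁻¹ n̂) = -0.192722+0.227757i

Re=-0.1927 Im=0.2278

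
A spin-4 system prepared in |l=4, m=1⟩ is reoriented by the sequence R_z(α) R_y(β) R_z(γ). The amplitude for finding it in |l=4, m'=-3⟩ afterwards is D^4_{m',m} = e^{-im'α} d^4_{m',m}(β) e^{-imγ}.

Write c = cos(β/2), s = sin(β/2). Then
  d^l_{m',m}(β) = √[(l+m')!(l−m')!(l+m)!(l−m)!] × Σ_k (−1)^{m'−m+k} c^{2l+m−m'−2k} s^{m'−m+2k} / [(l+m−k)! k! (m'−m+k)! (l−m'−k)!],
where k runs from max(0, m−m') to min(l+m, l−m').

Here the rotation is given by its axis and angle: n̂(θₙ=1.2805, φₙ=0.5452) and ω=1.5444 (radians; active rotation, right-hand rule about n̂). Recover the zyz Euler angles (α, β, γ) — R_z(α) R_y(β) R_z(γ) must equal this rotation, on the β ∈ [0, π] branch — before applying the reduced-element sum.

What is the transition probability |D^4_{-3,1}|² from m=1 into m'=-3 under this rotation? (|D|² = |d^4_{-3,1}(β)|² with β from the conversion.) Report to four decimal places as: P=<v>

Axis–angle → zyz. n̂ = (sinθₙcosφₙ, sinθₙsinφₙ, cosθₙ) = (+0.819249, +0.496891, +0.286236), ω = 1.5444.
R = I cosω + sinω [n̂]ₓ + (1−cosω) n̂n̂ᵀ gives
  R = [+0.679847, +0.110197, +0.725027; +0.682470, +0.266777, -0.680489; -0.268408, +0.957438, +0.106162]
β = atan2(√(R₁₃²+R₂₃²), R₃₃) = 1.464434; α = atan2(R₂₃, R₁₃) mod 2π = 5.529465; γ = atan2(R₃₂, −R₃₁) mod 2π = 1.297472
Split into d^4_{-3,1}(β=1.4644) × two z-phases.
c=cos(1.464434/2)=0.743694, s=sin(1.464434/2)=0.668520; N=√[1·5040·120·6]=1904.940944
k: max(0,(1)−(-3))=4 … min(4+(1),4−(-3))=5
  k=4: (−1)^0·1904.9409/(144)·0.7437^4·0.6685^4 = +0.808266
  k=5: (−1)^1·1904.9409/(240)·0.7437^2·0.6685^6 = -0.391873
d^4_{-3,1}(1.4644) = +0.808266 -0.391873 = +0.416393
|D^4_{-3,1}|² = |d^4_{-3,1}(β)|² = (+0.416393)² = 0.173383 (the z-rotation phases have unit modulus)

P=0.1734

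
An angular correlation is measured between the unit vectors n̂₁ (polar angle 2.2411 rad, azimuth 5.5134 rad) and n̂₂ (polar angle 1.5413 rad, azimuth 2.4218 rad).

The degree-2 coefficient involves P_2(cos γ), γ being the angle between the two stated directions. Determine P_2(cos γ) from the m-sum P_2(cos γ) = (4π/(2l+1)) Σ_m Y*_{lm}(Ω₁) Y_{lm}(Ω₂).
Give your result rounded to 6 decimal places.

0.461524

Summing Y*_{l m}(θ₁,φ₁)·Y_{l m}(θ₂,φ₂) over m ∈ [−2, 2]; prefactor 4π/(2·2+1) = 2.513274:
  m=-2: Y*=(0.007406, -0.237088)  Y=(0.050494, 0.382621)  product (0.091089, -0.009138)
  m=-1: Y*=(-0.270052, 0.261748)  Y=(-0.017125, -0.015013)  product (0.008554, -0.000428)
  m=+0: Y*=(0.049755, -0.000000)  Y=(-0.314569, 0.000000)  product (-0.015652, 0.000000)
  m=+1: Y*=(0.270052, 0.261748)  Y=(0.017125, -0.015013)  product (0.008554, 0.000428)
  m=+2: Y*=(0.007406, 0.237088)  Y=(0.050494, -0.382621)  product (0.091089, 0.009138)
Σ over m = (0.183635, 0.000000); ×(4π/5) → (0.461524, 0.000000). Real part: 0.461524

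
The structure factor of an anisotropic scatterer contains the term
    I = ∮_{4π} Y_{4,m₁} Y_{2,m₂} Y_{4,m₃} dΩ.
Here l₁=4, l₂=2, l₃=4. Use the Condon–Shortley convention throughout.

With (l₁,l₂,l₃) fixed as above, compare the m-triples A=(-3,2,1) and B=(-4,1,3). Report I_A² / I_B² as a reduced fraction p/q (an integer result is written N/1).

Same 4,2,4: normalisation and zero-m 3j drop out of the ratio.
A: Δ: 2! 6! 2! / 11! → 1/13860; sum: t=2:+1/480 = 1/480; 3j²(4 2 4; -3 2 1) = Δ·Π!·Σ² = 3/110  (sign -1)
B: Δ: 2! 6! 2! / 11! → 1/13860; sum: t=2:+1/1440 = 1/1440; 3j²(4 2 4; -4 1 3) = Δ·Π!·Σ² = 7/165  (sign -1)
I_A²/I_B² = (3/110)/(7/165) = 9/14

9/14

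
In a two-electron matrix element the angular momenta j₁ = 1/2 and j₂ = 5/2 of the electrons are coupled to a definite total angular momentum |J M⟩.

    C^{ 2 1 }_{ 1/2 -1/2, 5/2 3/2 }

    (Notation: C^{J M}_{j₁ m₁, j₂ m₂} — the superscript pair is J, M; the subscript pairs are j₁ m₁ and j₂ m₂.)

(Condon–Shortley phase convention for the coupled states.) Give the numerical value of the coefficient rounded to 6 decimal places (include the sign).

triangle: 1!*0!*4!/6! = 24/720
(j±m)!: 0!*1!*4!*1!*3!*1! = 144
prefactor² = (2J+1)*Δ*N² = 24
  k=1: −1/(1!*0!*0!*3!*0!*1!) = -1/6
Σ = -1/6  ⇒  CG² = 24*(-1/6)² = 2/3
CG = −√(2/3) = -0.816497

−√(2/3) = -0.816497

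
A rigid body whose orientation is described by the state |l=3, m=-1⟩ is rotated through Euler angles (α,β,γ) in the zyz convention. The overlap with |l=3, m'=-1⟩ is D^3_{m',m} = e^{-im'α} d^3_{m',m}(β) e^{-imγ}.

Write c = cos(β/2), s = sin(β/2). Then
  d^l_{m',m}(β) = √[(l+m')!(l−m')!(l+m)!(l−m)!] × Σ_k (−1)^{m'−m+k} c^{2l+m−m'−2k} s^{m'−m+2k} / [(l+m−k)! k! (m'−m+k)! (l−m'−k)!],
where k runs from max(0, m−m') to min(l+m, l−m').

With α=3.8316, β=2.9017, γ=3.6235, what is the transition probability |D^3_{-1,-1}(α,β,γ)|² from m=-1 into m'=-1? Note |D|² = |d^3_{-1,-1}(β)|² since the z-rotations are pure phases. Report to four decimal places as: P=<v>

D^3_{-1,-1}(3.8316,2.9017,3.6235) = e^{-i·-1·3.8316}·d^3_{-1,-1}(2.9017)·e^{-i·-1·3.6235}. Compute d first:
With c≡cos(β/2)=0.119659 and s≡sin(β/2)=0.992815, N=[2·24·2·24]^{1/2}=48.000000
k: max(0,(-1)−(-1))=0 … min(3+(-1),3−(-1))=2
  k=0: (−1)^0·48.0000/(48)·0.1197^6·0.9928^0 = +0.000003
  k=1: (−1)^1·48.0000/(6)·0.1197^4·0.9928^2 = -0.001617
  k=2: (−1)^2·48.0000/(8)·0.1197^2·0.9928^4 = +0.083467
d^3_{-1,-1}(2.9017) = +0.000003 -0.001617 +0.083467 = +0.081853
|D^3_{-1,-1}|² = |d^3_{-1,-1}(β)|² = (+0.081853)² = 0.006700 (the z-rotation phases have unit modulus)

P=0.0067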